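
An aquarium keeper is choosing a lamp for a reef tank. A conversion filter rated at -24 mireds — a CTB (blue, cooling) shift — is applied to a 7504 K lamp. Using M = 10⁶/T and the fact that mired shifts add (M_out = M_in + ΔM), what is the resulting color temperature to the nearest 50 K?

9150 K

M_in = 10⁶/7504 = 133.26 mireds.
M_out = 133.26 + (-24) = 109.26 mireds.
T_out = 10⁶/109.26 = 9152.3 K → 9150 K.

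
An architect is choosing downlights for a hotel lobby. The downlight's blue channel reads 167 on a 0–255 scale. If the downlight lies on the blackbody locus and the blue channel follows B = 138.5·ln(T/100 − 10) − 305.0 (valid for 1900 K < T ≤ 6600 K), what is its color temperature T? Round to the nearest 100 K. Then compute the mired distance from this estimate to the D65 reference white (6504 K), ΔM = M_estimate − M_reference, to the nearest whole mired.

ln(t − 10) = (167 + 305.0) / 138.5 = 3.4079.
t − 10 = e^3.4079 = 30.203, so t = 40.203.
T = 100·t = 4020 K → 4000 K to the nearest 100 K.
M_estimate = 10⁶/4000 = 250.00; M_reference = 10⁶/6504 = 153.75.
ΔM = 250.00 − 153.75 = 96.25 → +96 mireds.

+96 mireds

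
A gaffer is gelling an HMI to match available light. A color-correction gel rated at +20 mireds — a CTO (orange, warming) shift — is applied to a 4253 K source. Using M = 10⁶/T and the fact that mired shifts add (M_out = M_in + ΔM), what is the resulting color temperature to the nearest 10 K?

3920 K

M_in = 10⁶/4253 = 235.13 mireds.
M_out = 235.13 + (+20) = 255.13 mireds.
T_out = 10⁶/255.13 = 3919.6 K → 3920 K.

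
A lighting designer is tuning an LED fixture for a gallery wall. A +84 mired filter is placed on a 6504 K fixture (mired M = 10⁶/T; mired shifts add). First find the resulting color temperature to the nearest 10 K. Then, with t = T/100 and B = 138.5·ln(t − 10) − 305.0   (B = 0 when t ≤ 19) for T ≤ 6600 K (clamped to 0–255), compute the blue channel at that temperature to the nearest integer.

175

M_in = 10⁶/6504 = 153.75; M_out = 153.75 + (+84) = 237.75.
T_out = 10⁶/237.75 = 4206.1 K → 4210 K; t = 42.1.
B = 138.5·ln(42.1 − 10) − 305.0 = 138.5·ln 32.1 − 305.0 = 138.5·3.4689 − 305.0 = 175.437.
Rounded: 175.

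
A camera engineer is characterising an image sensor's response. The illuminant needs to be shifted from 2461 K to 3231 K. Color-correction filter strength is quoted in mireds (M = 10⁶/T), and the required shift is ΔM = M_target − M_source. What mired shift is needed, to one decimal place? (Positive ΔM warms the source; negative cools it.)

-96.8 mireds

M_source = 10⁶/2461 = 406.339; M_target = 10⁶/3231 = 309.502.
ΔM = 309.502 − 406.339 = -96.837 → -96.8 mireds, a cooling shift.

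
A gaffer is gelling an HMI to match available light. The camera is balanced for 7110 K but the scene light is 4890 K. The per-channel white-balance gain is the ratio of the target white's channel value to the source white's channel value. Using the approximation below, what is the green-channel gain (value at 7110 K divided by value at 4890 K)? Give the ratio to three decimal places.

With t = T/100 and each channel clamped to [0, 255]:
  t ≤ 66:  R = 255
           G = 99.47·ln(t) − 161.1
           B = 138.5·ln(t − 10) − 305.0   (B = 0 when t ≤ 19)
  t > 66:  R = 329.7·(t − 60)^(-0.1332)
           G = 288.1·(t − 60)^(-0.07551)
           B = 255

At 4890 K (t = 48.9):
  G = 99.47·ln 48.9 − 161.1 = 99.47·3.8898 − 161.1 = 225.816.
At 7110 K (t = 71.1):
  G = 288.1·(71.1 − 60)^(-0.07551) = 288.1·11.1^(-0.07551) = 288.1·0.83381 = 240.221.
Gain = 240.221 / 225.816 = 1.0638 → 1.064.

1.064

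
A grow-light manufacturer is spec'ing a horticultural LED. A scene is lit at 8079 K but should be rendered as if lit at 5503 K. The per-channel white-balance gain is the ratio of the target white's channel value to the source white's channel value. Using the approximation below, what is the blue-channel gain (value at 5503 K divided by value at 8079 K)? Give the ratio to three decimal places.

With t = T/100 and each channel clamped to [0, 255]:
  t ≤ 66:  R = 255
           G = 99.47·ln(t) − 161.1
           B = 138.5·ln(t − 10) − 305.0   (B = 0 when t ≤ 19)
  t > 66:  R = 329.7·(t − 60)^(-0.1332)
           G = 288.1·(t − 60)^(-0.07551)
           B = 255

At 8079 K (t = 80.79):
  B = 255 by definition for t > 66.
At 5503 K (t = 55.03):
  B = 138.5·ln(55.03 − 10) − 305.0 = 138.5·ln 45.03 − 305.0 = 138.5·3.8073 − 305.0 = 222.315.
Gain = 222.315 / 255.000 = 0.8718 → 0.872.

0.872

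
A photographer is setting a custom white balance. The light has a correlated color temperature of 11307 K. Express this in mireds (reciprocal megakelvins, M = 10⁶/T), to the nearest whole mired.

88 mireds

M = 10⁶ / 11307 = 88.441 → 88 mireds.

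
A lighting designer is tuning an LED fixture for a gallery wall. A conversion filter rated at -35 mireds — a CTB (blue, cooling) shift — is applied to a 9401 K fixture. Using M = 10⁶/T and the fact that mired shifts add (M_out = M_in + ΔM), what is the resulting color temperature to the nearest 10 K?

M_in = 10⁶/9401 = 106.37 mireds.
M_out = 106.37 + (-35) = 71.37 mireds.
T_out = 10⁶/71.37 = 14011.2 K → 14010 K.

14010 K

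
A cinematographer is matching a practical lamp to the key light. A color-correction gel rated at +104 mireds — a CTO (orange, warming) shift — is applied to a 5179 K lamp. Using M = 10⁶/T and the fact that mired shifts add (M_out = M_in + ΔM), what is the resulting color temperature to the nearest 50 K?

3350 K

M_in = 10⁶/5179 = 193.09 mireds.
M_out = 193.09 + (+104) = 297.09 mireds.
T_out = 10⁶/297.09 = 3366.0 K → 3350 K.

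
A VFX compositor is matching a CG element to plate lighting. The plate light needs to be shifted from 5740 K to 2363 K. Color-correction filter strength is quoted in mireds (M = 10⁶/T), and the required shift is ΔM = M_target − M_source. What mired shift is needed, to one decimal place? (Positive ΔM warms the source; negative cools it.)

M_source = 10⁶/5740 = 174.216; M_target = 10⁶/2363 = 423.191.
ΔM = 423.191 − 174.216 = 248.975 → +249.0 mireds, a warming shift.

+249.0 mireds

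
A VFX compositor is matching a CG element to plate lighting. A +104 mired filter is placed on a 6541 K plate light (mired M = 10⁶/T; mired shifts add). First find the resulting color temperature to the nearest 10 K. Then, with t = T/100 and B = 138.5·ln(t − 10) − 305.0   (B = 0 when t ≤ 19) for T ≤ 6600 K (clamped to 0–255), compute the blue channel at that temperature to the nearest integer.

161

M_in = 10⁶/6541 = 152.88; M_out = 152.88 + (+104) = 256.88.
T_out = 10⁶/256.88 = 3892.8 K → 3890 K; t = 38.9.
B = 138.5·ln(38.9 − 10) − 305.0 = 138.5·ln 28.9 − 305.0 = 138.5·3.3638 − 305.0 = 160.892.
Rounded: 161.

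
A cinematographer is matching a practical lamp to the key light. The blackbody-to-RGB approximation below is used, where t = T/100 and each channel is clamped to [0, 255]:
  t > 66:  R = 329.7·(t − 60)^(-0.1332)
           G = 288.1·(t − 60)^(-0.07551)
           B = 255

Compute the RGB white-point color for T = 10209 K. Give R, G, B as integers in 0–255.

R=200, G=217, B=255

t = 10209/100 = 102.09; the t > 66 branch applies.
R = 329.7·(102.09 − 60)^(-0.1332) = 329.7·42.09^(-0.1332) = 329.7·0.60766 = 200.345.
G = 288.1·(102.09 − 60)^(-0.07551) = 288.1·42.09^(-0.07551) = 288.1·0.75398 = 217.221.
B = 255 by definition for t > 66.
Rounded: (200, 217, 255).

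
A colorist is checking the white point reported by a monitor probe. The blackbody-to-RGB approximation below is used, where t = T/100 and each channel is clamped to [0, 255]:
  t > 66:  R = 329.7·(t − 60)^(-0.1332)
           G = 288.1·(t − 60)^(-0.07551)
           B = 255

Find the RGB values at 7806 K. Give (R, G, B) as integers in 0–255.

t = 7806/100 = 78.06; the t > 66 branch applies.
R = 329.7·(78.06 − 60)^(-0.1332) = 329.7·18.06^(-0.1332) = 329.7·0.68015 = 224.246.
G = 288.1·(78.06 − 60)^(-0.07551) = 288.1·18.06^(-0.07551) = 288.1·0.80372 = 231.552.
B = 255 by definition for t > 66.
Rounded: (224, 232, 255).

(224, 232, 255)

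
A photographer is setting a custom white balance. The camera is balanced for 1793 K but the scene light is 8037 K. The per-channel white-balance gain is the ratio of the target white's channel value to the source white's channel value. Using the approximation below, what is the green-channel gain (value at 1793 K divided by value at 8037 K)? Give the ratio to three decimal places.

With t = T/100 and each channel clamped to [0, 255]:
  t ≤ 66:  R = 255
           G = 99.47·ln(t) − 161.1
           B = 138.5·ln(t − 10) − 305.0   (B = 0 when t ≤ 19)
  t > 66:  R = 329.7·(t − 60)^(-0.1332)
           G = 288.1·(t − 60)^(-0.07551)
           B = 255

At 8037 K (t = 80.37):
  G = 288.1·(80.37 − 60)^(-0.07551) = 288.1·20.37^(-0.07551) = 288.1·0.79645 = 229.457.
At 1793 K (t = 17.93):
  G = 99.47·ln 17.93 − 161.1 = 99.47·2.8865 − 161.1 = 126.018.
Gain = 126.018 / 229.457 = 0.5492 → 0.549.

0.549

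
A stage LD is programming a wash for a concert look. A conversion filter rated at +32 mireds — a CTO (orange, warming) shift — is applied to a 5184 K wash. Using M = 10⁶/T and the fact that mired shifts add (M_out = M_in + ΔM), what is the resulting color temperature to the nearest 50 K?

M_in = 10⁶/5184 = 192.90 mireds.
M_out = 192.90 + (+32) = 224.90 mireds.
T_out = 10⁶/224.90 = 4446.4 K → 4450 K.

4450 K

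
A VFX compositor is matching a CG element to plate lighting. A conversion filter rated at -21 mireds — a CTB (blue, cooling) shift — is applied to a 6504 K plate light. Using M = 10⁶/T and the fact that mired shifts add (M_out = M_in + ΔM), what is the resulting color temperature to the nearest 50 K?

M_in = 10⁶/6504 = 153.75 mireds.
M_out = 153.75 + (-21) = 132.75 mireds.
T_out = 10⁶/132.75 = 7532.9 K → 7550 K.

7550 K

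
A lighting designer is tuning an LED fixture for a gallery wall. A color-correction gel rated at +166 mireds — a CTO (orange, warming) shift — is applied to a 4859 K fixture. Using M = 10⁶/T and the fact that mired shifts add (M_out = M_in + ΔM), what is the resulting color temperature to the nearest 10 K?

M_in = 10⁶/4859 = 205.80 mireds.
M_out = 205.80 + (+166) = 371.80 mireds.
T_out = 10⁶/371.80 = 2689.6 K → 2690 K.

2690 K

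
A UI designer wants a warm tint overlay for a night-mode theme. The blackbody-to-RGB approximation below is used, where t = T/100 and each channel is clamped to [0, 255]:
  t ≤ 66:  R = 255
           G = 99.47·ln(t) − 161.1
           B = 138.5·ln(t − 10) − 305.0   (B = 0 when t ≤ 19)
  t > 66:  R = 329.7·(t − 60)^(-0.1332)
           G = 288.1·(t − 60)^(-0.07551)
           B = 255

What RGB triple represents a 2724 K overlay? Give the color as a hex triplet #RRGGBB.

t = 2724/100 = 27.24; the t ≤ 66 branch applies.
R = 255 by definition for t ≤ 66.
G = 99.47·ln 27.24 − 161.1 = 99.47·3.3047 − 161.1 = 167.617.
B = 138.5·ln(27.24 − 10) − 305.0 = 138.5·ln 17.24 − 305.0 = 138.5·2.8472 − 305.0 = 89.342.
Rounded: (255, 168, 89).
In hex: #FFA859.

#FFA859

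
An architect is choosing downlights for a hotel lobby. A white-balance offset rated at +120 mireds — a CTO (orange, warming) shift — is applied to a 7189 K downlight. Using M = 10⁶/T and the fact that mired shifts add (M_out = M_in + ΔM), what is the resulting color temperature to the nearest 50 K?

M_in = 10⁶/7189 = 139.10 mireds.
M_out = 139.10 + (+120) = 259.10 mireds.
T_out = 10⁶/259.10 = 3859.5 K → 3850 K.

3850 K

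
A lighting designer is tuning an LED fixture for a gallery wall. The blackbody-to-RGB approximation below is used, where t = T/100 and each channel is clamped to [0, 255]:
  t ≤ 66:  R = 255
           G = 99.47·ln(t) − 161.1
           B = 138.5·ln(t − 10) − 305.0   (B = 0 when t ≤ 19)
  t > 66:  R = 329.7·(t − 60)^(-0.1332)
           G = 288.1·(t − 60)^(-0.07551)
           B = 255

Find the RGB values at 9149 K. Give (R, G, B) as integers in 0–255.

t = 9149/100 = 91.49; the t > 66 branch applies.
R = 329.7·(91.49 − 60)^(-0.1332) = 329.7·31.49^(-0.1332) = 329.7·0.63160 = 208.239.
G = 288.1·(91.49 − 60)^(-0.07551) = 288.1·31.49^(-0.07551) = 288.1·0.77068 = 222.032.
B = 255 by definition for t > 66.
Rounded: (208, 222, 255).

(208, 222, 255)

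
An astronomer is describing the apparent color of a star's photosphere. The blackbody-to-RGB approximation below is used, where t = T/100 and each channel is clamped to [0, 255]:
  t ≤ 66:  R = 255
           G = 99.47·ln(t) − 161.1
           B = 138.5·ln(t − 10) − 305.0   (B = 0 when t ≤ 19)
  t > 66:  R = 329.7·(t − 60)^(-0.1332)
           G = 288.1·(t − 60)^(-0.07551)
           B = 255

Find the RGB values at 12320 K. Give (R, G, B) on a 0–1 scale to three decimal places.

(0.744, 0.826, 1.000)

t = 12320/100 = 123.2; the t > 66 branch applies.
R = 329.7·(123.2 − 60)^(-0.1332) = 329.7·63.2^(-0.1332) = 329.7·0.57563 = 189.786.
G = 288.1·(123.2 − 60)^(-0.07551) = 288.1·63.2^(-0.07551) = 288.1·0.73119 = 210.655.
B = 255 by definition for t > 66.
Dividing each by 255: (0.7443, 0.8261, 1.0000) → (0.744, 0.826, 1.000).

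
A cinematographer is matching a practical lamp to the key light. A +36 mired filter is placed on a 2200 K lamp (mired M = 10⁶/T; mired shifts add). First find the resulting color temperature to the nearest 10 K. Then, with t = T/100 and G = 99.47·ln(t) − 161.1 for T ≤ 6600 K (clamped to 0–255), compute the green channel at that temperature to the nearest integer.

139

M_in = 10⁶/2200 = 454.55; M_out = 454.55 + (+36) = 490.55.
T_out = 10⁶/490.55 = 2038.5 K → 2040 K; t = 20.4.
G = 99.47·ln 20.4 − 161.1 = 99.47·3.0155 − 161.1 = 138.855.
Rounded: 139.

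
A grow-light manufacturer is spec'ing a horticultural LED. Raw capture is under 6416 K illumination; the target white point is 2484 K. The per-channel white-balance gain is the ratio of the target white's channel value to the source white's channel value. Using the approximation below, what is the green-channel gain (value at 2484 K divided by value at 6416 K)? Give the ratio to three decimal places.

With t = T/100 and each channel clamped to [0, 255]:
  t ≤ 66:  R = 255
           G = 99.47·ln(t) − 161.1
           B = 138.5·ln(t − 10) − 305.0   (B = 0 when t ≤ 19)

At 6416 K (t = 64.16):
  G = 99.47·ln 64.16 − 161.1 = 99.47·4.1614 − 161.1 = 252.832.
At 2484 K (t = 24.84):
  G = 99.47·ln 24.84 − 161.1 = 99.47·3.2125 − 161.1 = 158.443.
Gain = 158.443 / 252.832 = 0.6267 → 0.627.

0.627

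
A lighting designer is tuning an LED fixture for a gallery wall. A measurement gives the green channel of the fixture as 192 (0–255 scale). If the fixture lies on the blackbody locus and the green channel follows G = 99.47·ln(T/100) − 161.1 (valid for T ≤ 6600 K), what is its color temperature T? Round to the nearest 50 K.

3500 K

ln t = (192 + 161.1) / 99.47 = 3.5498.
t = e^3.5498 = 34.807.
T = 100·t = 3481 K → 3500 K to the nearest 50 K.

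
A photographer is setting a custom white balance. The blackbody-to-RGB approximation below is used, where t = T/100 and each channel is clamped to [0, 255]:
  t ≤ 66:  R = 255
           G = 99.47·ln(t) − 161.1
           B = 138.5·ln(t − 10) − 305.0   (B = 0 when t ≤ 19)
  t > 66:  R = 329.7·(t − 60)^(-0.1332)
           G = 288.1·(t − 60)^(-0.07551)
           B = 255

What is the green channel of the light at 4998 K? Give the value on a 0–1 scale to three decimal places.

t = 4998/100 = 49.98; the t ≤ 66 branch applies.
G = 99.47·ln 49.98 − 161.1 = 99.47·3.9116 − 161.1 = 227.989.
On a 0–1 scale: 227.989/255 = 0.8941 → 0.894.

0.894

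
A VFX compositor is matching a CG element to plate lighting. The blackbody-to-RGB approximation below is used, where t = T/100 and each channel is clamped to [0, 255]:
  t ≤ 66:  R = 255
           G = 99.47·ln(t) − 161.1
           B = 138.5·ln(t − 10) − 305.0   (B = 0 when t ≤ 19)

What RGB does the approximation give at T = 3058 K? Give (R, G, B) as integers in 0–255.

t = 3058/100 = 30.58; the t ≤ 66 branch applies.
R = 255 by definition for t ≤ 66.
G = 99.47·ln 30.58 − 161.1 = 99.47·3.4203 − 161.1 = 179.122.
B = 138.5·ln(30.58 − 10) − 305.0 = 138.5·ln 20.58 − 305.0 = 138.5·3.0243 − 305.0 = 113.868.
Rounded: (255, 179, 114).

(255, 179, 114)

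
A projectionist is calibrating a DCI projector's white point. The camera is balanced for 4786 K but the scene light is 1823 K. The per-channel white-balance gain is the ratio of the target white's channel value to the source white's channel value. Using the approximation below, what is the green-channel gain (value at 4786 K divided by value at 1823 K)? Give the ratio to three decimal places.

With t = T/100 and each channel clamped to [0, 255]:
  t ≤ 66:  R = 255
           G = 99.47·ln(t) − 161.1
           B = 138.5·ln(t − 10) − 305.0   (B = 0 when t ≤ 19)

At 1823 K (t = 18.23):
  G = 99.47·ln 18.23 − 161.1 = 99.47·2.9031 − 161.1 = 127.668.
At 4786 K (t = 47.86):
  G = 99.47·ln 47.86 − 161.1 = 99.47·3.8683 − 161.1 = 223.678.
Gain = 223.678 / 127.668 = 1.7520 → 1.752.

1.752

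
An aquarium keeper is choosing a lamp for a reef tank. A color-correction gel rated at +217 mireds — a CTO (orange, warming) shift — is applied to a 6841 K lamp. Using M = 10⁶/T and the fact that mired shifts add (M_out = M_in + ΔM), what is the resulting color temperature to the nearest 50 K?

M_in = 10⁶/6841 = 146.18 mireds.
M_out = 146.18 + (+217) = 363.18 mireds.
T_out = 10⁶/363.18 = 2753.5 K → 2750 K.

2750 K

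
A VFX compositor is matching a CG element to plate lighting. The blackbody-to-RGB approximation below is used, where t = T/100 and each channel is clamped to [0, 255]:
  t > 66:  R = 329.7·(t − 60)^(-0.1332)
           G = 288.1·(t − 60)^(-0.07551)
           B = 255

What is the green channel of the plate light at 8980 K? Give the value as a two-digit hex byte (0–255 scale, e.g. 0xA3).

0xDF

t = 8980/100 = 89.8; the t > 66 branch applies.
G = 288.1·(89.8 − 60)^(-0.07551) = 288.1·29.8^(-0.07551) = 288.1·0.77389 = 222.959.
Rounded: 223; in hex, 0xDF.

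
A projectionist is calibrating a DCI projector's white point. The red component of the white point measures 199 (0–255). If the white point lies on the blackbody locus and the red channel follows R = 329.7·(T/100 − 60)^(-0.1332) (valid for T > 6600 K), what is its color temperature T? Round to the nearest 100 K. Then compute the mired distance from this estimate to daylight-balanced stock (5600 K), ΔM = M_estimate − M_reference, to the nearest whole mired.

-82 mireds

(t − 60)^(-0.1332) = 199/329.7 = 0.60358.
t − 60 = 0.60358^(1/-0.1332) = 0.60358^(-7.508) = 44.273, so t = 104.273.
T = 100·t = 10427 K → 10400 K to the nearest 100 K.
M_estimate = 10⁶/10400 = 96.15; M_reference = 10⁶/5600 = 178.57.
ΔM = 96.15 − 178.57 = -82.42 → -82 mireds.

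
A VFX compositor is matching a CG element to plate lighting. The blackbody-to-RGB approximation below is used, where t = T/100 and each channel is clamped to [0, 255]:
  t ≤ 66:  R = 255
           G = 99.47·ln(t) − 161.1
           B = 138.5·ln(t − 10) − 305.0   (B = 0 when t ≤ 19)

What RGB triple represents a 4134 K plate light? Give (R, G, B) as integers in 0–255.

(255, 209, 172)

t = 4134/100 = 41.34; the t ≤ 66 branch applies.
R = 255 by definition for t ≤ 66.
G = 99.47·ln 41.34 − 161.1 = 99.47·3.7218 − 161.1 = 209.110.
B = 138.5·ln(41.34 − 10) − 305.0 = 138.5·ln 31.34 − 305.0 = 138.5·3.4449 − 305.0 = 172.118.
Rounded: (255, 209, 172).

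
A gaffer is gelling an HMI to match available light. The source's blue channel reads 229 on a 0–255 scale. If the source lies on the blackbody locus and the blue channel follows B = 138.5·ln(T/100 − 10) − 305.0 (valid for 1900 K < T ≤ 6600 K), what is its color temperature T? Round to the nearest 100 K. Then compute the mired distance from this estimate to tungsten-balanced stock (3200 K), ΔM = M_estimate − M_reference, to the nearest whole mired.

-137 mireds

ln(t − 10) = (229 + 305.0) / 138.5 = 3.8556.
t − 10 = e^3.8556 = 47.257, so t = 57.257.
T = 100·t = 5726 K → 5700 K to the nearest 100 K.
M_estimate = 10⁶/5700 = 175.44; M_reference = 10⁶/3200 = 312.50.
ΔM = 175.44 − 312.50 = -137.06 → -137 mireds.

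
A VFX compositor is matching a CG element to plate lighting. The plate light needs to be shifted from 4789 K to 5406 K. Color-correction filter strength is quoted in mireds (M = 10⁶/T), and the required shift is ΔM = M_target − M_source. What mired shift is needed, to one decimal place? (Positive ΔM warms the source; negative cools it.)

-23.8 mireds

M_source = 10⁶/4789 = 208.812; M_target = 10⁶/5406 = 184.980.
ΔM = 184.980 − 208.812 = -23.832 → -23.8 mireds, a cooling shift.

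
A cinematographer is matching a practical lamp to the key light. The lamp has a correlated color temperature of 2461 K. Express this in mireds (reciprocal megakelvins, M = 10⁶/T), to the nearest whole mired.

M = 10⁶ / 2461 = 406.339 → 406 mireds.

406 mireds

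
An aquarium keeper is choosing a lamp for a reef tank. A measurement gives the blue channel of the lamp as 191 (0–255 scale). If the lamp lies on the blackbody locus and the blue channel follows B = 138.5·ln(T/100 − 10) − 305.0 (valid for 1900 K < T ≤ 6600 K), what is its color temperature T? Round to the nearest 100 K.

ln(t − 10) = (191 + 305.0) / 138.5 = 3.5812.
t − 10 = e^3.5812 = 35.918, so t = 45.918.
T = 100·t = 4592 K → 4600 K to the nearest 100 K.

4600 K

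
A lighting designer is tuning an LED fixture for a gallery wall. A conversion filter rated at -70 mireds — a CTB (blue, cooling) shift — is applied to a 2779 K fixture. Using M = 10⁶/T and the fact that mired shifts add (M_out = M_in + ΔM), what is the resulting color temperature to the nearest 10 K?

M_in = 10⁶/2779 = 359.84 mireds.
M_out = 359.84 + (-70) = 289.84 mireds.
T_out = 10⁶/289.84 = 3450.2 K → 3450 K.

3450 K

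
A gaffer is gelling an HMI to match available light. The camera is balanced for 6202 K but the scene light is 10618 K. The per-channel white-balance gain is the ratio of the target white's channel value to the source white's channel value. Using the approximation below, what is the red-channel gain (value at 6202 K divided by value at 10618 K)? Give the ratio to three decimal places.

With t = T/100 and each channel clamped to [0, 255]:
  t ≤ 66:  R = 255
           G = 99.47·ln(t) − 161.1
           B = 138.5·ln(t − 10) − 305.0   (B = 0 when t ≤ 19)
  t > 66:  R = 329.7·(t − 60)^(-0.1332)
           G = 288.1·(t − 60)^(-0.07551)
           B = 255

At 10618 K (t = 106.18):
  R = 329.7·(106.18 − 60)^(-0.1332) = 329.7·46.18^(-0.1332) = 329.7·0.60020 = 197.885.
At 6202 K (t = 62.02):
  R = 255 by definition for t ≤ 66.
Gain = 255.000 / 197.885 = 1.2886 → 1.289.

1.289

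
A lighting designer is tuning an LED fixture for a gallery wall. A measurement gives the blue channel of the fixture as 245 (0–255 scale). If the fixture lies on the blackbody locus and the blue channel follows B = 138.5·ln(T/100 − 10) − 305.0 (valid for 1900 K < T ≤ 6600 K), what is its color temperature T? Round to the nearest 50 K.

6300 K

ln(t − 10) = (245 + 305.0) / 138.5 = 3.9711.
t − 10 = e^3.9711 = 53.044, so t = 63.044.
T = 100·t = 6304 K → 6300 K to the nearest 50 K.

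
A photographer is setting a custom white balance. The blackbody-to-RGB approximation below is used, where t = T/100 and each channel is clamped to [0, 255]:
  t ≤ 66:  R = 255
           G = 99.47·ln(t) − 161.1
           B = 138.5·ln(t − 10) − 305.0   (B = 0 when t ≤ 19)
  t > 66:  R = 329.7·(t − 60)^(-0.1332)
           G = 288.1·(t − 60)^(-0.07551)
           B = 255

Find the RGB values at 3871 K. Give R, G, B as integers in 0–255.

R=255, G=203, B=160

t = 3871/100 = 38.71; the t ≤ 66 branch applies.
R = 255 by definition for t ≤ 66.
G = 99.47·ln 38.71 − 161.1 = 99.47·3.6561 − 161.1 = 202.572.
B = 138.5·ln(38.71 − 10) − 305.0 = 138.5·ln 28.71 − 305.0 = 138.5·3.3572 − 305.0 = 159.979.
Rounded: (255, 203, 160).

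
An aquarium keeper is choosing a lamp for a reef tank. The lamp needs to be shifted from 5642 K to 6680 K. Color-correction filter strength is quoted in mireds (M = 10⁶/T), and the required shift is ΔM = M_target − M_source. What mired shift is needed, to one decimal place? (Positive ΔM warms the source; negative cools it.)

-27.5 mireds

M_source = 10⁶/5642 = 177.242; M_target = 10⁶/6680 = 149.701.
ΔM = 149.701 − 177.242 = -27.542 → -27.5 mireds, a cooling shift.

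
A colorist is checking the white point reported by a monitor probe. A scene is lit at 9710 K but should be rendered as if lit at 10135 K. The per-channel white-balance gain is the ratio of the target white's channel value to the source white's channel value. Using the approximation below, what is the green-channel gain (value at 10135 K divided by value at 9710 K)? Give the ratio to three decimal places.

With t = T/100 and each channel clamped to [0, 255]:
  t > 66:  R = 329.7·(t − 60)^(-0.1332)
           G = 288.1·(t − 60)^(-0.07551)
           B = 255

At 9710 K (t = 97.1):
  G = 288.1·(97.1 − 60)^(-0.07551) = 288.1·37.1^(-0.07551) = 288.1·0.76120 = 219.301.
At 10135 K (t = 101.35):
  G = 288.1·(101.35 − 60)^(-0.07551) = 288.1·41.35^(-0.07551) = 288.1·0.75499 = 217.512.
Gain = 217.512 / 219.301 = 0.9918 → 0.992.

0.992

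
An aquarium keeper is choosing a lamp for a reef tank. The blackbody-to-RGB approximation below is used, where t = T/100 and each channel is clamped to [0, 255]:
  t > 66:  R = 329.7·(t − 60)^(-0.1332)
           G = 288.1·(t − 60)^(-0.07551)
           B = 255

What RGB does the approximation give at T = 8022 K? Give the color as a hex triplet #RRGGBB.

#DDE6FF

t = 8022/100 = 80.22; the t > 66 branch applies.
R = 329.7·(80.22 − 60)^(-0.1332) = 329.7·20.22^(-0.1332) = 329.7·0.66999 = 220.897.
G = 288.1·(80.22 − 60)^(-0.07551) = 288.1·20.22^(-0.07551) = 288.1·0.79689 = 229.585.
B = 255 by definition for t > 66.
Rounded: (221, 230, 255).
In hex: #DDE6FF.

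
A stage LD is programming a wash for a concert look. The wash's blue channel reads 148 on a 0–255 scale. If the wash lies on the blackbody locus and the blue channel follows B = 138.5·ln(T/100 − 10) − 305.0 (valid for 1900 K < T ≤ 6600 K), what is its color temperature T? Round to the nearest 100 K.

3600 K

ln(t − 10) = (148 + 305.0) / 138.5 = 3.2708.
t − 10 = e^3.2708 = 26.331, so t = 36.331.
T = 100·t = 3633 K → 3600 K to the nearest 100 K.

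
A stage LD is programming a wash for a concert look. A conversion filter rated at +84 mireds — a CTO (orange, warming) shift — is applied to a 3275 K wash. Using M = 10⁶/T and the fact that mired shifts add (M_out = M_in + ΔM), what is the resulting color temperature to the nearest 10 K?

M_in = 10⁶/3275 = 305.34 mireds.
M_out = 305.34 + (+84) = 389.34 mireds.
T_out = 10⁶/389.34 = 2568.4 K → 2570 K.

2570 K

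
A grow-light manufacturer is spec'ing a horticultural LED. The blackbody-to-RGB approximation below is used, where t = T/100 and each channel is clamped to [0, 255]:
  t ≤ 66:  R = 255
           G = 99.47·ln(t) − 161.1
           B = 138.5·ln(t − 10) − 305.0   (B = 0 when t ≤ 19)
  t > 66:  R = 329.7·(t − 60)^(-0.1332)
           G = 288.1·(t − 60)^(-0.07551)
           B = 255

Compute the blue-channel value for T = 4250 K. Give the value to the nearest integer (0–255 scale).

177

t = 4250/100 = 42.5; the t ≤ 66 branch applies.
B = 138.5·ln(42.5 − 10) − 305.0 = 138.5·ln 32.5 − 305.0 = 138.5·3.4812 − 305.0 = 177.152.
Rounded: 177.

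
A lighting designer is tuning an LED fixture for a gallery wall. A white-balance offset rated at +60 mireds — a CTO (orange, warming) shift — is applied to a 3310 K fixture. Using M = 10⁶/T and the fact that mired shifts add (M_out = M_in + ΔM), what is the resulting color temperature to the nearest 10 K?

M_in = 10⁶/3310 = 302.11 mireds.
M_out = 302.11 + (+60) = 362.11 mireds.
T_out = 10⁶/362.11 = 2761.6 K → 2760 K.

2760 K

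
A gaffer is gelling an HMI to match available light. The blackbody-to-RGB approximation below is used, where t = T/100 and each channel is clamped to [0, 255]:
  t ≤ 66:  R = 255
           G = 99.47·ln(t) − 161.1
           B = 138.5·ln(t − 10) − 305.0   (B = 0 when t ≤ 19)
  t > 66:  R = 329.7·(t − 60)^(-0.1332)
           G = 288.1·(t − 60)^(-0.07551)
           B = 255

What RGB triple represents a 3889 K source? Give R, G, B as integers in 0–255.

t = 3889/100 = 38.89; the t ≤ 66 branch applies.
R = 255 by definition for t ≤ 66.
G = 99.47·ln 38.89 − 161.1 = 99.47·3.6607 − 161.1 = 203.034.
B = 138.5·ln(38.89 − 10) − 305.0 = 138.5·ln 28.89 − 305.0 = 138.5·3.3635 − 305.0 = 160.844.
Rounded: (255, 203, 161).

R=255, G=203, B=161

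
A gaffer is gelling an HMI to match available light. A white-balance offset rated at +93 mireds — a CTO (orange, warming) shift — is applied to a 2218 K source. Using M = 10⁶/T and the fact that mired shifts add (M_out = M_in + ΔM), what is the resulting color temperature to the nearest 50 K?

M_in = 10⁶/2218 = 450.86 mireds.
M_out = 450.86 + (+93) = 543.86 mireds.
T_out = 10⁶/543.86 = 1838.7 K → 1850 K.

1850 K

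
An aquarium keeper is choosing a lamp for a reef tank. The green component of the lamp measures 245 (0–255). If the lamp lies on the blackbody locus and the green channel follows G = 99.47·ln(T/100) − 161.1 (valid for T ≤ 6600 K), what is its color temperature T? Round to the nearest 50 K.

5950 K

ln t = (245 + 161.1) / 99.47 = 4.0826.
t = e^4.0826 = 59.302.
T = 100·t = 5930 K → 5950 K to the nearest 50 K.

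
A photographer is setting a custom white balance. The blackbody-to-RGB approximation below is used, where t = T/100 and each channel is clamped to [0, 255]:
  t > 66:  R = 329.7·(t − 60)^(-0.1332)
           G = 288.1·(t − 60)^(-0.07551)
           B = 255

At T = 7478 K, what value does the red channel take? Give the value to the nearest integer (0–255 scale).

230

t = 7478/100 = 74.78; the t > 66 branch applies.
R = 329.7·(74.78 − 60)^(-0.1332) = 329.7·14.78^(-0.1332) = 329.7·0.69855 = 230.313.
Rounded: 230.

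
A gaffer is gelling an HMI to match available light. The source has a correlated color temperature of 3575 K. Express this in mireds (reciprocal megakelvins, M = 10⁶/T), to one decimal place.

M = 10⁶ / 3575 = 279.720 → 279.7 mireds.

279.7 mireds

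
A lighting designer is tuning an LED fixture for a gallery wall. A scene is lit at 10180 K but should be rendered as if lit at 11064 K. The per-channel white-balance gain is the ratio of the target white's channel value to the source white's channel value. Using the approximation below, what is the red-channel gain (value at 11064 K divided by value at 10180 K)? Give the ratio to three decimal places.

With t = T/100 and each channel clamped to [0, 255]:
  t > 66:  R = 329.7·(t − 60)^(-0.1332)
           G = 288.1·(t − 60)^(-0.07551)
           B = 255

0.975

At 10180 K (t = 101.8):
  R = 329.7·(101.8 − 60)^(-0.1332) = 329.7·41.8^(-0.1332) = 329.7·0.60822 = 200.529.
At 11064 K (t = 110.64):
  R = 329.7·(110.64 − 60)^(-0.1332) = 329.7·50.64^(-0.1332) = 329.7·0.59287 = 195.470.
Gain = 195.470 / 200.529 = 0.9748 → 0.975.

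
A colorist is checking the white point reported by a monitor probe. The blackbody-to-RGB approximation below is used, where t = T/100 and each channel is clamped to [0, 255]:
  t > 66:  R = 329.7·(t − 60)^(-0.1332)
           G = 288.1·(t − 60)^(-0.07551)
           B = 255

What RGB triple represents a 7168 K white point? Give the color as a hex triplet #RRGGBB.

t = 7168/100 = 71.68; the t > 66 branch applies.
R = 329.7·(71.68 − 60)^(-0.1332) = 329.7·11.68^(-0.1332) = 329.7·0.72080 = 237.649.
G = 288.1·(71.68 − 60)^(-0.07551) = 288.1·11.68^(-0.07551) = 288.1·0.83061 = 239.299.
B = 255 by definition for t > 66.
Rounded: (238, 239, 255).
In hex: #EEEFFF.

#EEEFFF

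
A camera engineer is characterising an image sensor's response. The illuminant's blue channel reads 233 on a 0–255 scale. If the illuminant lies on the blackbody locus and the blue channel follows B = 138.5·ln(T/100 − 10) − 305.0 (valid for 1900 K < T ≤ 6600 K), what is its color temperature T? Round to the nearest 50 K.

ln(t − 10) = (233 + 305.0) / 138.5 = 3.8845.
t − 10 = e^3.8845 = 48.641, so t = 58.641.
T = 100·t = 5864 K → 5850 K to the nearest 50 K.

5850 K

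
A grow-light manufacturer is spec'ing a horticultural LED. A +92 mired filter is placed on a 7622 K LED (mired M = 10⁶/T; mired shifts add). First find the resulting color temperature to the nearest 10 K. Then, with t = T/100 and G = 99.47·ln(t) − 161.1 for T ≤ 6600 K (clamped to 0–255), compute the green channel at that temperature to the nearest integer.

M_in = 10⁶/7622 = 131.20; M_out = 131.20 + (+92) = 223.20.
T_out = 10⁶/223.20 = 4480.3 K → 4480 K; t = 44.8.
G = 99.47·ln 44.8 − 161.1 = 99.47·3.8022 − 161.1 = 217.106.
Rounded: 217.

217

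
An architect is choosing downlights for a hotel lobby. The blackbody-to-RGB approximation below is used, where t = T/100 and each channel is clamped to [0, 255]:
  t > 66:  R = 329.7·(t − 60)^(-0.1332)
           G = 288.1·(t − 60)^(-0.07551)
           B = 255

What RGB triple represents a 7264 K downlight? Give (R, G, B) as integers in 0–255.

(235, 238, 255)

t = 7264/100 = 72.64; the t > 66 branch applies.
R = 329.7·(72.64 − 60)^(-0.1332) = 329.7·12.64^(-0.1332) = 329.7·0.71326 = 235.162.
G = 288.1·(72.64 − 60)^(-0.07551) = 288.1·12.64^(-0.07551) = 288.1·0.82567 = 237.876.
B = 255 by definition for t > 66.
Rounded: (235, 238, 255).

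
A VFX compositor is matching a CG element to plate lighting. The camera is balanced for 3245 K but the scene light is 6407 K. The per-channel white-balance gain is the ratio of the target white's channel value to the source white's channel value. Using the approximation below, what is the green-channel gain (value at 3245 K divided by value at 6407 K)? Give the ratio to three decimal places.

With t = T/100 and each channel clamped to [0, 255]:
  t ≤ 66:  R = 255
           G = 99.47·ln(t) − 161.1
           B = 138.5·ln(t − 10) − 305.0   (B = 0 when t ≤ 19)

At 6407 K (t = 64.07):
  G = 99.47·ln 64.07 − 161.1 = 99.47·4.1600 − 161.1 = 252.693.
At 3245 K (t = 32.45):
  G = 99.47·ln 32.45 − 161.1 = 99.47·3.4797 − 161.1 = 185.026.
Gain = 185.026 / 252.693 = 0.7322 → 0.732.

0.732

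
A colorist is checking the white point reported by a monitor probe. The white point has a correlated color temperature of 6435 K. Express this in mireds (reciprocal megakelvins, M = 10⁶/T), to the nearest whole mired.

155 mireds

M = 10⁶ / 6435 = 155.400 → 155 mireds.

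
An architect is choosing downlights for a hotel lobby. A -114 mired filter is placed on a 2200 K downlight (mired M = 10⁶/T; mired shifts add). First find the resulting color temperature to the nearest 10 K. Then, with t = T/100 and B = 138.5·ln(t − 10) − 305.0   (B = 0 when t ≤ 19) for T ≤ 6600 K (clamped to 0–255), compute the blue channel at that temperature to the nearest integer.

106

M_in = 10⁶/2200 = 454.55; M_out = 454.55 + (-114) = 340.55.
T_out = 10⁶/340.55 = 2936.5 K → 2940 K; t = 29.4.
B = 138.5·ln(29.4 − 10) − 305.0 = 138.5·ln 19.4 − 305.0 = 138.5·2.9653 − 305.0 = 105.690.
Rounded: 106.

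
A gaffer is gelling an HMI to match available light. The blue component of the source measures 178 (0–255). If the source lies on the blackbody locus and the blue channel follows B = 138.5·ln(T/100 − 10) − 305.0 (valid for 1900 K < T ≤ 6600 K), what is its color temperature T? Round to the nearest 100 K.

ln(t − 10) = (178 + 305.0) / 138.5 = 3.4874.
t − 10 = e^3.4874 = 32.700, so t = 42.700.
T = 100·t = 4270 K → 4300 K to the nearest 100 K.

4300 K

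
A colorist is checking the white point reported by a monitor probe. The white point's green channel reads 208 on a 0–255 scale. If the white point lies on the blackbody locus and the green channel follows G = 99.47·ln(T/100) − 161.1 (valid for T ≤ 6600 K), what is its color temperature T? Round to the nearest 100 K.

4100 K

ln t = (208 + 161.1) / 99.47 = 3.7107.
t = e^3.7107 = 40.881.
T = 100·t = 4088 K → 4100 K to the nearest 100 K.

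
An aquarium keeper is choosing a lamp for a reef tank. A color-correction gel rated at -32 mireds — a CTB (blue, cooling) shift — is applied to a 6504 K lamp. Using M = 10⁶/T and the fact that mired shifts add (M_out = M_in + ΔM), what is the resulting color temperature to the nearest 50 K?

M_in = 10⁶/6504 = 153.75 mireds.
M_out = 153.75 + (-32) = 121.75 mireds.
T_out = 10⁶/121.75 = 8213.4 K → 8200 K.

8200 K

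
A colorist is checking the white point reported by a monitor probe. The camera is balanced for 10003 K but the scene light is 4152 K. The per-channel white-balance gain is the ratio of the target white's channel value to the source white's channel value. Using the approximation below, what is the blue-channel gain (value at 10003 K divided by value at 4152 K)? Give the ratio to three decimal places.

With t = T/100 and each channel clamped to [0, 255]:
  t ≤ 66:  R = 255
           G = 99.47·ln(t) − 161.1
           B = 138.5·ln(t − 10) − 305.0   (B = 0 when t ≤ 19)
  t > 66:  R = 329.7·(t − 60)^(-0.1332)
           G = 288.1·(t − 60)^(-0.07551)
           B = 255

1.475

At 4152 K (t = 41.52):
  B = 138.5·ln(41.52 − 10) − 305.0 = 138.5·ln 31.52 − 305.0 = 138.5·3.4506 − 305.0 = 172.911.
At 10003 K (t = 100.03):
  B = 255 by definition for t > 66.
Gain = 255.000 / 172.911 = 1.4747 → 1.475.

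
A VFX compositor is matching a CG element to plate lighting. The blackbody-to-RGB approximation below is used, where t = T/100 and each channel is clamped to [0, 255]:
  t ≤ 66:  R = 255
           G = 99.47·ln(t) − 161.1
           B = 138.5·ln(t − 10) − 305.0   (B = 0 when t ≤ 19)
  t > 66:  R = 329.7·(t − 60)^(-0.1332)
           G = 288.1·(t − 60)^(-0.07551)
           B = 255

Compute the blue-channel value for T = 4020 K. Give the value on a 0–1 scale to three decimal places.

t = 4020/100 = 40.2; the t ≤ 66 branch applies.
B = 138.5·ln(40.2 − 10) − 305.0 = 138.5·ln 30.2 − 305.0 = 138.5·3.4078 − 305.0 = 166.986.
On a 0–1 scale: 166.986/255 = 0.6548 → 0.655.

0.655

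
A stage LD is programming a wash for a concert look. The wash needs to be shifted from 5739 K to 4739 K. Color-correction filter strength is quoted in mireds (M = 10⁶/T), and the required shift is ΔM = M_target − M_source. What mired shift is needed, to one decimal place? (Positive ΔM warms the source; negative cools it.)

+36.8 mireds

M_source = 10⁶/5739 = 174.246; M_target = 10⁶/4739 = 211.015.
ΔM = 211.015 − 174.246 = 36.769 → +36.8 mireds, a warming shift.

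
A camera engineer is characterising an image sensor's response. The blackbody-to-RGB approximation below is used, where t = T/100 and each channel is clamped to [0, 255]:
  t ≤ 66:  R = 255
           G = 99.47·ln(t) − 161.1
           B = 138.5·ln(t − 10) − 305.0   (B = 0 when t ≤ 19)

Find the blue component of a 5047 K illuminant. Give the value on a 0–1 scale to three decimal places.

t = 5047/100 = 50.47; the t ≤ 66 branch applies.
B = 138.5·ln(50.47 − 10) − 305.0 = 138.5·ln 40.47 − 305.0 = 138.5·3.7006 − 305.0 = 207.528.
On a 0–1 scale: 207.528/255 = 0.8138 → 0.814.

0.814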